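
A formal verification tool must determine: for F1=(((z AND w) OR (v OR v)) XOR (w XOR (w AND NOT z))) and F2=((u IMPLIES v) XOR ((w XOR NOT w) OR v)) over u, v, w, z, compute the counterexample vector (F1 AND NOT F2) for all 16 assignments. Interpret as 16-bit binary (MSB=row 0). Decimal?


F1 = (((z AND w) OR (v OR v)) XOR (w XOR (w AND NOT z)))
F2 = ((u IMPLIES v) XOR ((w XOR NOT w) OR v))
Counterexample to F1=>F2 is where F1=1 and F2=0.
Evaluate each row (bits = u,v,w,z, MSB first):
  row 0 [0000]: F1=0 F2=0 -> F1&~F2 -> 0
  row 1 [0001]: F1=0 F2=0 -> F1&~F2 -> 0
  row 2 [0010]: F1=0 F2=0 -> F1&~F2 -> 0
  row 3 [0011]: F1=0 F2=0 -> F1&~F2 -> 0
  row 4 [0100]: F1=1 F2=0 -> F1&~F2 -> 1
  row 5 [0101]: F1=1 F2=0 -> F1&~F2 -> 1
  row 6 [0110]: F1=1 F2=0 -> F1&~F2 -> 1
  row 7 [0111]: F1=0 F2=0 -> F1&~F2 -> 0
  row 8 [1000]: F1=0 F2=1 -> F1&~F2 -> 0
  row 9 [1001]: F1=0 F2=1 -> F1&~F2 -> 0
  row 10 [1010]: F1=0 F2=1 -> F1&~F2 -> 0
  row 11 [1011]: F1=0 F2=1 -> F1&~F2 -> 0
  row 12 [1100]: F1=1 F2=0 -> F1&~F2 -> 1
  row 13 [1101]: F1=1 F2=0 -> F1&~F2 -> 1
  row 14 [1110]: F1=1 F2=0 -> F1&~F2 -> 1
  row 15 [1111]: F1=0 F2=0 -> F1&~F2 -> 0
Full result column, 4 rows per line (u,v fixed per line; w,z runs 00..11 left to right):
  rows 0-3 [u,v=00]: 0000  = hex 0
  rows 4-7 [u,v=01]: 1110  = hex E
  rows 8-11 [u,v=10]: 0000  = hex 0
  rows 12-15 [u,v=11]: 1110  = hex E
Counterexample vector (row 0 .. row 15) = 0000111000001110
Output column grouped in 4s = 0000 1110 0000 1110 = 0x0E0E
Convert to decimal digit by digit (value = value*16 + digit):
  0 -> 0
  0*16 + 14 (E) = 14
  14*16 + 0 = 224
  224*16 + 14 (E) = 3598
Decimal = 3598

3598


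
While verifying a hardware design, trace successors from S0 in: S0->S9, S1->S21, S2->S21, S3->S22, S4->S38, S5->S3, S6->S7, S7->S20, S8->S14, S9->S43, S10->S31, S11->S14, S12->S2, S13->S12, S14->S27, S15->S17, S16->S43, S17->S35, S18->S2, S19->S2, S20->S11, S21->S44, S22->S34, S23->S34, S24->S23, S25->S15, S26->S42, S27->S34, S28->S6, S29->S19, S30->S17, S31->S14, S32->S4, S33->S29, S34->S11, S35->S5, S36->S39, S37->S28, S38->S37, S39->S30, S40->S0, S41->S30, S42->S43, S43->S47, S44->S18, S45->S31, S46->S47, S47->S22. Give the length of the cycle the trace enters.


Trace from S0 until a state repeats:
  S0 -> S9 -> S43 -> S47 -> S22 -> S34 -> S11 -> S14 -> S27 -> S34
S34 first seen at step 5, revisited at step 9.
Cycle length = 9 - 5 = 4

4


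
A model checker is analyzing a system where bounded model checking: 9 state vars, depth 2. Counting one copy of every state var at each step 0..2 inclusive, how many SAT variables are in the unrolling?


BMC unrolls to depth k, creating one copy of each state var for steps 0..k.
Step count = 2 + 1 = 3 (steps 0 through 2)
Vars per step = 9
Total = 9 * 3 = 27

27


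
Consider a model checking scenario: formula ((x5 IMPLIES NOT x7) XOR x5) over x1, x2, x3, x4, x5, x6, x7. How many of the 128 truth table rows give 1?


Formula: ((x5 IMPLIES NOT x7) XOR x5) over 7 vars (128 rows)
Evaluate each row (x1, x2, x3, x4, x5, x6, x7 as bits, MSB first):
  row 0 [0000000]: ((0 IMPLIES NOT 0) XOR 0) -> 1
  row 1 [0000001]: ((0 IMPLIES NOT 1) XOR 0) -> 1
  row 2 [0000010]: ((0 IMPLIES NOT 0) XOR 0) -> 1
  row 3 [0000011]: ((0 IMPLIES NOT 1) XOR 0) -> 1
  row 4 [0000100]: ((1 IMPLIES NOT 0) XOR 1) -> 0
  (every remaining row is evaluated the same way; all 128 results are listed next)
Full result column, 8 rows per line (x1,x2,x3,x4 fixed per line; x5,x6,x7 runs 000..111 left to right):
  rows 0-7 [x1,x2,x3,x4=0000]: 11110101  (ones: 6)
  rows 8-15 [x1,x2,x3,x4=0001]: 11110101  (ones: 6)
  rows 16-23 [x1,x2,x3,x4=0010]: 11110101  (ones: 6)
  rows 24-31 [x1,x2,x3,x4=0011]: 11110101  (ones: 6)
  rows 32-39 [x1,x2,x3,x4=0100]: 11110101  (ones: 6)
  rows 40-47 [x1,x2,x3,x4=0101]: 11110101  (ones: 6)
  rows 48-55 [x1,x2,x3,x4=0110]: 11110101  (ones: 6)
  rows 56-63 [x1,x2,x3,x4=0111]: 11110101  (ones: 6)
  rows 64-71 [x1,x2,x3,x4=1000]: 11110101  (ones: 6)
  rows 72-79 [x1,x2,x3,x4=1001]: 11110101  (ones: 6)
  rows 80-87 [x1,x2,x3,x4=1010]: 11110101  (ones: 6)
  rows 88-95 [x1,x2,x3,x4=1011]: 11110101  (ones: 6)
  rows 96-103 [x1,x2,x3,x4=1100]: 11110101  (ones: 6)
  rows 104-111 [x1,x2,x3,x4=1101]: 11110101  (ones: 6)
  rows 112-119 [x1,x2,x3,x4=1110]: 11110101  (ones: 6)
  rows 120-127 [x1,x2,x3,x4=1111]: 11110101  (ones: 6)
Count of 1-rows = 6+6+6+6+6+6+6+6+6+6+6+6+6+6+6+6 = 96

96


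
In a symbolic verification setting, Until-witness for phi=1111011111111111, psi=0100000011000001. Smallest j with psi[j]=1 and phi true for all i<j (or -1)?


(phi U psi) at 0: need smallest j with psi[j]=1 and phi[i]=1 for all i in [0,j).
Scan from step 0:
  step 0: phi=1, psi=0 -> continue
  step 1: psi=1 and phi held for [0,1) -> witness found
Witness step = 1

1


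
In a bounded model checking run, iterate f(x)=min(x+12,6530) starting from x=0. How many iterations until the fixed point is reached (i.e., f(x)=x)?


Step 1: x=0, cap=6530, increment=12
Step 2: x grows by 12 each step until capped at 6530; fixed point is x=6530
Step 3: iterations = ceil(6530/12) = 545

545


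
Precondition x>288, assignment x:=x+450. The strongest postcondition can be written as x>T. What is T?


Formula: sp(P, x:=E) = exists old_x. (x = E[old_x/x]) AND P[old_x/x] (old_x is the value of x before the assignment; eliminate old_x by solving x = E[old_x/x] for old_x)
Step 1: Precondition P: x>288, i.e. old_x > 288
Step 2: Assignment gives x = old_x + 450, so old_x = x - 450
Step 3: Substitute into P: x - 450 > 288
Step 4: Simplify: x > 288+450 = 738

738


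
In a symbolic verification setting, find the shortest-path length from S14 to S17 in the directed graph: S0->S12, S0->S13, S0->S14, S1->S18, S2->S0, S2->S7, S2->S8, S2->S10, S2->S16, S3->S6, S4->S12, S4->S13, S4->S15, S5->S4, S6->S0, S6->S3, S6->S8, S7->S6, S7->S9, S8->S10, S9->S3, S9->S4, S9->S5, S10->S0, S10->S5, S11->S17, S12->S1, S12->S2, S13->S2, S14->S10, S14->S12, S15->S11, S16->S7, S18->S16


BFS layer-by-layer from S14:
  dist 0: {S14}
  dist 1: {S10, S12}
  dist 2: {S0, S1, S2, S5}
  dist 3: {S4, S7, S8, S13, S16, S18}
  dist 4: {S6, S9, S15}
  dist 5: {S3, S11}
  dist 6: {S17}
  -> S17 reached at distance 6
Shortest path length = 6

6


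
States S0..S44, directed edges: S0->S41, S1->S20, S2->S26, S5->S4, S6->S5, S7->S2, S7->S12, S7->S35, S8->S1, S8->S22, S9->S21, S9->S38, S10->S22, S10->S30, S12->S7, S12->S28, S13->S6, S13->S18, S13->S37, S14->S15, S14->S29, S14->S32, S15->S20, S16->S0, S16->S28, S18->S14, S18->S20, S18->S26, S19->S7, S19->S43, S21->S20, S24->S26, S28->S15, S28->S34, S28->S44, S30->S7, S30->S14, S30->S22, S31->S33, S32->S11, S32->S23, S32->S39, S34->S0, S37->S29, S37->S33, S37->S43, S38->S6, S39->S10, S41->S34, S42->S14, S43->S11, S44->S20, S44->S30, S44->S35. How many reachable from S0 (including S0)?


BFS from S0:
  layer 0: {S0}
  layer 1: {S41}
  layer 2: {S34}
Reachable set: {S0, S34, S41}
Count = 3

3


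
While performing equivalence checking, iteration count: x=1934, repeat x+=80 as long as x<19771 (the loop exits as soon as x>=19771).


Step 1: x goes from 1934 toward 19771 by 80; the body runs while x<19771, so iterations = ceil((bound-start)/step)
Step 2: Distance=17837
Step 3: ceil(17837/80)=223

223


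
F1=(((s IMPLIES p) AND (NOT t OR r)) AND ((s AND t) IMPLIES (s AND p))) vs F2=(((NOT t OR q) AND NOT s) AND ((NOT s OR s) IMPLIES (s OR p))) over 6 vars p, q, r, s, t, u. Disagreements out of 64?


F1 = (((s IMPLIES p) AND (NOT t OR r)) AND ((s AND t) IMPLIES (s AND p)))
F2 = (((NOT t OR q) AND NOT s) AND ((NOT s OR s) IMPLIES (s OR p)))
Evaluate both on each of 64 rows (bits = p,q,r,s,t,u):
  row 0 [000000]: F1=1 F2=0 (differ) -> 1
  row 1 [000001]: F1=1 F2=0 (differ) -> 1
  row 2 [000010]: F1=0 F2=0 -> 0
  row 3 [000011]: F1=0 F2=0 -> 0
  row 4 [000100]: F1=0 F2=0 -> 0
  (every remaining row is evaluated the same way; all 64 results are listed next)
Full result column, 8 rows per line (p,q,r fixed per line; s,t,u runs 000..111 left to right):
  rows 0-7 [p,q,r=000]: 11000000  (ones: 2)
  rows 8-15 [p,q,r=001]: 11110000  (ones: 4)
  rows 16-23 [p,q,r=010]: 11000000  (ones: 2)
  rows 24-31 [p,q,r=011]: 11110000  (ones: 4)
  rows 32-39 [p,q,r=100]: 00001100  (ones: 2)
  rows 40-47 [p,q,r=101]: 00111111  (ones: 6)
  rows 48-55 [p,q,r=110]: 00111100  (ones: 4)
  rows 56-63 [p,q,r=111]: 00001111  (ones: 4)
Disagreements = 2+4+2+4+2+6+4+4 = 28

28


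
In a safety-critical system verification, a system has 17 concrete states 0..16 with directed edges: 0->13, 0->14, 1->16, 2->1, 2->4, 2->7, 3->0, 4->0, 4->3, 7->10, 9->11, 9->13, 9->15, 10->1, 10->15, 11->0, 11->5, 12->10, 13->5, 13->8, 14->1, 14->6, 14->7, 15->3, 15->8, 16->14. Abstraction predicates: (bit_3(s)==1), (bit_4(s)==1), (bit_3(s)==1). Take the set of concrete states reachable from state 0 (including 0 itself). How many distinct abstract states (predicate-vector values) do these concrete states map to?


BFS from 0:
Concrete reachable: {0, 1, 3, 5, 6, 7, 8, 10, 13, 14, 15, 16}
Abstract via predicates (bit_3(s)==1), (bit_4(s)==1), (bit_3(s)==1):
  (0,0,0) <- {0, 1, 3, 5, 6, 7}
  (0,1,0) <- {16}
  (1,0,1) <- {8, 10, 13, 14, 15}
Distinct abstract states = 3

3


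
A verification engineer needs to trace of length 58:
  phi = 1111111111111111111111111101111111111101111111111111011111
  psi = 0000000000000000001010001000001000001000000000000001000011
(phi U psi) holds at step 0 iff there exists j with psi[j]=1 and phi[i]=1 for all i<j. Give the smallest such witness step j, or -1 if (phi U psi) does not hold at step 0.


(phi U psi) at 0: need smallest j with psi[j]=1 and phi[i]=1 for all i in [0,j).
Scan from step 0:
  step 0: phi=1, psi=0 -> continue
  step 1: phi=1, psi=0 -> continue
  step 2: phi=1, psi=0 -> continue
  step 3: phi=1, psi=0 -> continue
  step 18: psi=1 and phi held for [0,18) -> witness found
Witness step = 18

18


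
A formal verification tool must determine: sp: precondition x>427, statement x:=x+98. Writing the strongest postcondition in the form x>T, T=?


Formula: sp(P, x:=E) = exists old_x. (x = E[old_x/x]) AND P[old_x/x] (old_x is the value of x before the assignment; eliminate old_x by solving x = E[old_x/x] for old_x)
Step 1: Precondition P: x>427, i.e. old_x > 427
Step 2: Assignment gives x = old_x + 98, so old_x = x - 98
Step 3: Substitute into P: x - 98 > 427
Step 4: Simplify: x > 427+98 = 525

525


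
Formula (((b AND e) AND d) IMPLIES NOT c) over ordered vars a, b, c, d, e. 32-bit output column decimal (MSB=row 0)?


Formula: (((b AND e) AND d) IMPLIES NOT c) over a, b, c, d, e (32 rows)
Evaluate each row (bits = a,b,c,d,e, MSB first):
  row 0 [00000]: (((0 AND 0) AND 0) IMPLIES NOT 0) -> 1
  row 1 [00001]: (((0 AND 1) AND 0) IMPLIES NOT 0) -> 1
  row 2 [00010]: (((0 AND 0) AND 1) IMPLIES NOT 0) -> 1
  row 3 [00011]: (((0 AND 1) AND 1) IMPLIES NOT 0) -> 1
  row 4 [00100]: (((0 AND 0) AND 0) IMPLIES NOT 1) -> 1
  row 5 [00101]: (((0 AND 1) AND 0) IMPLIES NOT 1) -> 1
  row 6 [00110]: (((0 AND 0) AND 1) IMPLIES NOT 1) -> 1
  row 7 [00111]: (((0 AND 1) AND 1) IMPLIES NOT 1) -> 1
  row 8 [01000]: (((1 AND 0) AND 0) IMPLIES NOT 0) -> 1
  row 9 [01001]: (((1 AND 1) AND 0) IMPLIES NOT 0) -> 1
  row 10 [01010]: (((1 AND 0) AND 1) IMPLIES NOT 0) -> 1
  row 11 [01011]: (((1 AND 1) AND 1) IMPLIES NOT 0) -> 1
  row 12 [01100]: (((1 AND 0) AND 0) IMPLIES NOT 1) -> 1
  row 13 [01101]: (((1 AND 1) AND 0) IMPLIES NOT 1) -> 1
  row 14 [01110]: (((1 AND 0) AND 1) IMPLIES NOT 1) -> 1
  row 15 [01111]: (((1 AND 1) AND 1) IMPLIES NOT 1) -> 0
  row 16 [10000]: (((0 AND 0) AND 0) IMPLIES NOT 0) -> 1
  row 17 [10001]: (((0 AND 1) AND 0) IMPLIES NOT 0) -> 1
  row 18 [10010]: (((0 AND 0) AND 1) IMPLIES NOT 0) -> 1
  row 19 [10011]: (((0 AND 1) AND 1) IMPLIES NOT 0) -> 1
  row 20 [10100]: (((0 AND 0) AND 0) IMPLIES NOT 1) -> 1
  row 21 [10101]: (((0 AND 1) AND 0) IMPLIES NOT 1) -> 1
  row 22 [10110]: (((0 AND 0) AND 1) IMPLIES NOT 1) -> 1
  row 23 [10111]: (((0 AND 1) AND 1) IMPLIES NOT 1) -> 1
  row 24 [11000]: (((1 AND 0) AND 0) IMPLIES NOT 0) -> 1
  row 25 [11001]: (((1 AND 1) AND 0) IMPLIES NOT 0) -> 1
  row 26 [11010]: (((1 AND 0) AND 1) IMPLIES NOT 0) -> 1
  row 27 [11011]: (((1 AND 1) AND 1) IMPLIES NOT 0) -> 1
  row 28 [11100]: (((1 AND 0) AND 0) IMPLIES NOT 1) -> 1
  row 29 [11101]: (((1 AND 1) AND 0) IMPLIES NOT 1) -> 1
  row 30 [11110]: (((1 AND 0) AND 1) IMPLIES NOT 1) -> 1
  row 31 [11111]: (((1 AND 1) AND 1) IMPLIES NOT 1) -> 0
Full result column, 4 rows per line (a,b,c fixed per line; d,e runs 00..11 left to right):
  rows 0-3 [a,b,c=000]: 1111  = hex F
  rows 4-7 [a,b,c=001]: 1111  = hex F
  rows 8-11 [a,b,c=010]: 1111  = hex F
  rows 12-15 [a,b,c=011]: 1110  = hex E
  rows 16-19 [a,b,c=100]: 1111  = hex F
  rows 20-23 [a,b,c=101]: 1111  = hex F
  rows 24-27 [a,b,c=110]: 1111  = hex F
  rows 28-31 [a,b,c=111]: 1110  = hex E
Output column (row 0 .. row 31) = 11111111111111101111111111111110
Output column grouped in 4s = 1111 1111 1111 1110 1111 1111 1111 1110 = 0xFFFEFFFE
Convert to decimal digit by digit (value = value*16 + digit):
  F -> 15
  15*16 + 15 (F) = 255
  255*16 + 15 (F) = 4095
  4095*16 + 14 (E) = 65534
  65534*16 + 15 (F) = 1048559
  1048559*16 + 15 (F) = 16776959
  16776959*16 + 15 (F) = 268431359
  268431359*16 + 14 (E) = 4294901758
Decimal = 4294901758

4294901758


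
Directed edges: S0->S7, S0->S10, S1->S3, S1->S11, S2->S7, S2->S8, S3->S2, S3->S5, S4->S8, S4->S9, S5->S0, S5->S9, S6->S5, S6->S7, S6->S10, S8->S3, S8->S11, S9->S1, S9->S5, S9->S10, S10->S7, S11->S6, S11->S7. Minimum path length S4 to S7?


BFS layer-by-layer from S4:
  dist 0: {S4}
  dist 1: {S8, S9}
  dist 2: {S1, S3, S5, S10, S11}
  dist 3: {S0, S2, S6, S7}
  -> S7 reached at distance 3
Shortest path length = 3

3


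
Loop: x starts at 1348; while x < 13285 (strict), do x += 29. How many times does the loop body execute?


Step 1: x goes from 1348 toward 13285 by 29; the body runs while x<13285, so iterations = ceil((bound-start)/step)
Step 2: Distance=11937
Step 3: ceil(11937/29)=412

412


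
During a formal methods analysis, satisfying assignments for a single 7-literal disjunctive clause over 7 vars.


Step 1: Total=2^7=128
Step 2: Unsat when all 7 false: 2^0=1
Step 3: Sat=128-1=127

127


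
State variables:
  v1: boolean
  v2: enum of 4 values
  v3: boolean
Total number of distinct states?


State space = product of domain sizes of all variables.
Domain sizes:
  v1 (boolean): 2
  v2 (enum of 4 values): 4
  v3 (boolean): 2
Product = 2 * 4 * 2 = 16

16


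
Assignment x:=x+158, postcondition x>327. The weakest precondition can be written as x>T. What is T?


Formula: wp(x:=E, P) = P[E/x] (substitute E for x in postcondition)
Step 1: Postcondition: x>327
Step 2: Substitute x+158 for x: x+158>327
Step 3: Solve for x: x > 327-158 = 169

169


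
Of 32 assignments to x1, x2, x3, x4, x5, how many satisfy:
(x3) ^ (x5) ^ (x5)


CNF with 3 clauses over 5 vars (32 assignments).
An assignment satisfies CNF iff every clause has >=1 true literal.
Check each row (bits = x1,x2,x3,x4,x5; clause T/F shown):
  row 0 [00000]: clauses=FFF -> 0
  row 1 [00001]: clauses=FTT -> 0
  row 2 [00010]: clauses=FFF -> 0
  row 3 [00011]: clauses=FTT -> 0
  row 4 [00100]: clauses=TFF -> 0
  row 5 [00101]: clauses=TTT -> 1
  row 6 [00110]: clauses=TFF -> 0
  row 7 [00111]: clauses=TTT -> 1
  row 8 [01000]: clauses=FFF -> 0
  row 9 [01001]: clauses=FTT -> 0
  row 10 [01010]: clauses=FFF -> 0
  row 11 [01011]: clauses=FTT -> 0
  row 12 [01100]: clauses=TFF -> 0
  row 13 [01101]: clauses=TTT -> 1
  row 14 [01110]: clauses=TFF -> 0
  row 15 [01111]: clauses=TTT -> 1
  row 16 [10000]: clauses=FFF -> 0
  row 17 [10001]: clauses=FTT -> 0
  row 18 [10010]: clauses=FFF -> 0
  row 19 [10011]: clauses=FTT -> 0
  row 20 [10100]: clauses=TFF -> 0
  row 21 [10101]: clauses=TTT -> 1
  row 22 [10110]: clauses=TFF -> 0
  row 23 [10111]: clauses=TTT -> 1
  row 24 [11000]: clauses=FFF -> 0
  row 25 [11001]: clauses=FTT -> 0
  row 26 [11010]: clauses=FFF -> 0
  row 27 [11011]: clauses=FTT -> 0
  row 28 [11100]: clauses=TFF -> 0
  row 29 [11101]: clauses=TTT -> 1
  row 30 [11110]: clauses=TFF -> 0
  row 31 [11111]: clauses=TTT -> 1
Full result column, 8 rows per line (x1,x2 fixed per line; x3,x4,x5 runs 000..111 left to right):
  rows 0-7 [x1,x2=00]: 00000101  (ones: 2)
  rows 8-15 [x1,x2=01]: 00000101  (ones: 2)
  rows 16-23 [x1,x2=10]: 00000101  (ones: 2)
  rows 24-31 [x1,x2=11]: 00000101  (ones: 2)
Satisfying assignments = 2+2+2+2 = 8

8


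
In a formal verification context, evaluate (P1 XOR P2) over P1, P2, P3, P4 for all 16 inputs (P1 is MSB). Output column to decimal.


Formula: (P1 XOR P2) over P1, P2, P3, P4 (16 rows)
Evaluate each row (bits = P1,P2,P3,P4, MSB first):
  row 0 [0000]: (0 XOR 0) -> 0
  row 1 [0001]: (0 XOR 0) -> 0
  row 2 [0010]: (0 XOR 0) -> 0
  row 3 [0011]: (0 XOR 0) -> 0
  row 4 [0100]: (0 XOR 1) -> 1
  row 5 [0101]: (0 XOR 1) -> 1
  row 6 [0110]: (0 XOR 1) -> 1
  row 7 [0111]: (0 XOR 1) -> 1
  row 8 [1000]: (1 XOR 0) -> 1
  row 9 [1001]: (1 XOR 0) -> 1
  row 10 [1010]: (1 XOR 0) -> 1
  row 11 [1011]: (1 XOR 0) -> 1
  row 12 [1100]: (1 XOR 1) -> 0
  row 13 [1101]: (1 XOR 1) -> 0
  row 14 [1110]: (1 XOR 1) -> 0
  row 15 [1111]: (1 XOR 1) -> 0
Full result column, 4 rows per line (P1,P2 fixed per line; P3,P4 runs 00..11 left to right):
  rows 0-3 [P1,P2=00]: 0000  = hex 0
  rows 4-7 [P1,P2=01]: 1111  = hex F
  rows 8-11 [P1,P2=10]: 1111  = hex F
  rows 12-15 [P1,P2=11]: 0000  = hex 0
Output column (row 0 .. row 15) = 0000111111110000
Output column grouped in 4s = 0000 1111 1111 0000 = 0x0FF0
Convert to decimal digit by digit (value = value*16 + digit):
  0 -> 0
  0*16 + 15 (F) = 15
  15*16 + 15 (F) = 255
  255*16 + 0 = 4080
Decimal = 4080

4080


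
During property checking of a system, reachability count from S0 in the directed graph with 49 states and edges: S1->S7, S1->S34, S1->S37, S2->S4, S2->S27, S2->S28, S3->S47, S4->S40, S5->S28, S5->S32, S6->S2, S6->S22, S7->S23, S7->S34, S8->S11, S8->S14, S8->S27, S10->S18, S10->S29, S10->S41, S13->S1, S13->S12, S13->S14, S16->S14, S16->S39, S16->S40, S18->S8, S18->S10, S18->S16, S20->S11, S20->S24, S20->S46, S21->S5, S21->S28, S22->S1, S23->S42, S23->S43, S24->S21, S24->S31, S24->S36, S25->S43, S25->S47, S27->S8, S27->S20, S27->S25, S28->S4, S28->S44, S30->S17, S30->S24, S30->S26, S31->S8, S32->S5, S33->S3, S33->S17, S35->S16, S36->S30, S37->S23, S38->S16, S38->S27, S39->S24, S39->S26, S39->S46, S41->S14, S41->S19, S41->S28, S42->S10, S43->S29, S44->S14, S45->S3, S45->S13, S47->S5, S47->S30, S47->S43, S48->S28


BFS from S0:
  layer 0: {S0}
Reachable set: {S0}
Count = 1

1


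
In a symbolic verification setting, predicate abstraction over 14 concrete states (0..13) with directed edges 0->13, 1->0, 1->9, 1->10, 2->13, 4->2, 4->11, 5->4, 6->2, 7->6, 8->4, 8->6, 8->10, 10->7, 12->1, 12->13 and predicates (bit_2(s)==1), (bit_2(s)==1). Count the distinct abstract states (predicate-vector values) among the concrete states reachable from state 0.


BFS from 0:
Concrete reachable: {0, 13}
Abstract via predicates (bit_2(s)==1), (bit_2(s)==1):
  (0,0) <- {0}
  (1,1) <- {13}
Distinct abstract states = 2

2


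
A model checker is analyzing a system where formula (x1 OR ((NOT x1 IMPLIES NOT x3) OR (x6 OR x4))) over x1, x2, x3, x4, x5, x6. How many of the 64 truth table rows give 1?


Formula: (x1 OR ((NOT x1 IMPLIES NOT x3) OR (x6 OR x4))) over 6 vars (64 rows)
Evaluate each row (x1, x2, x3, x4, x5, x6 as bits, MSB first):
  row 0 [000000]: (0 OR ((NOT 0 IMPLIES NOT 0) OR (0 OR 0))) -> 1
  row 1 [000001]: (0 OR ((NOT 0 IMPLIES NOT 0) OR (1 OR 0))) -> 1
  row 2 [000010]: (0 OR ((NOT 0 IMPLIES NOT 0) OR (0 OR 0))) -> 1
  row 3 [000011]: (0 OR ((NOT 0 IMPLIES NOT 0) OR (1 OR 0))) -> 1
  row 4 [000100]: (0 OR ((NOT 0 IMPLIES NOT 0) OR (0 OR 1))) -> 1
  (every remaining row is evaluated the same way; all 64 results are listed next)
Full result column, 8 rows per line (x1,x2,x3 fixed per line; x4,x5,x6 runs 000..111 left to right):
  rows 0-7 [x1,x2,x3=000]: 11111111  (ones: 8)
  rows 8-15 [x1,x2,x3=001]: 01011111  (ones: 6)
  rows 16-23 [x1,x2,x3=010]: 11111111  (ones: 8)
  rows 24-31 [x1,x2,x3=011]: 01011111  (ones: 6)
  rows 32-39 [x1,x2,x3=100]: 11111111  (ones: 8)
  rows 40-47 [x1,x2,x3=101]: 11111111  (ones: 8)
  rows 48-55 [x1,x2,x3=110]: 11111111  (ones: 8)
  rows 56-63 [x1,x2,x3=111]: 11111111  (ones: 8)
Count of 1-rows = 8+6+8+6+8+8+8+8 = 60

60


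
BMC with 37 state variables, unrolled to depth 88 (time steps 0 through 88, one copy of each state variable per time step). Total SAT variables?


BMC unrolls to depth k, creating one copy of each state var for steps 0..k.
Step count = 88 + 1 = 89 (steps 0 through 88)
Vars per step = 37
Total = 37 * 89 = 3293

3293


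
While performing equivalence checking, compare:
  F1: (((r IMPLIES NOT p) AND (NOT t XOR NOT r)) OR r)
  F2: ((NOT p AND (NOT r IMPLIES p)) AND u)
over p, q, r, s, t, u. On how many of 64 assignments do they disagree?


F1 = (((r IMPLIES NOT p) AND (NOT t XOR NOT r)) OR r)
F2 = ((NOT p AND (NOT r IMPLIES p)) AND u)
Evaluate both on each of 64 rows (bits = p,q,r,s,t,u):
  row 0 [000000]: F1=0 F2=0 -> 0
  row 1 [000001]: F1=0 F2=0 -> 0
  row 2 [000010]: F1=1 F2=0 (differ) -> 1
  row 3 [000011]: F1=1 F2=0 (differ) -> 1
  row 4 [000100]: F1=0 F2=0 -> 0
  (every remaining row is evaluated the same way; all 64 results are listed next)
Full result column, 8 rows per line (p,q,r fixed per line; s,t,u runs 000..111 left to right):
  rows 0-7 [p,q,r=000]: 00110011  (ones: 4)
  rows 8-15 [p,q,r=001]: 10101010  (ones: 4)
  rows 16-23 [p,q,r=010]: 00110011  (ones: 4)
  rows 24-31 [p,q,r=011]: 10101010  (ones: 4)
  rows 32-39 [p,q,r=100]: 00110011  (ones: 4)
  rows 40-47 [p,q,r=101]: 11111111  (ones: 8)
  rows 48-55 [p,q,r=110]: 00110011  (ones: 4)
  rows 56-63 [p,q,r=111]: 11111111  (ones: 8)
Disagreements = 4+4+4+4+4+8+4+8 = 40

40


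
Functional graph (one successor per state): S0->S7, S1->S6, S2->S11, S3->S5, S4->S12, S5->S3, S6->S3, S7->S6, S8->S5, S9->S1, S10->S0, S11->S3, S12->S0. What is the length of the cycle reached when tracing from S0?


Trace from S0 until a state repeats:
  S0 -> S7 -> S6 -> S3 -> S5 -> S3
S3 first seen at step 3, revisited at step 5.
Cycle length = 5 - 3 = 2

2


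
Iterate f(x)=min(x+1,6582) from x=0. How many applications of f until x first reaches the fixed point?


Step 1: x=0, cap=6582, increment=1
Step 2: x grows by 1 each step until capped at 6582; fixed point is x=6582
Step 3: iterations = ceil(6582/1) = 6582

6582


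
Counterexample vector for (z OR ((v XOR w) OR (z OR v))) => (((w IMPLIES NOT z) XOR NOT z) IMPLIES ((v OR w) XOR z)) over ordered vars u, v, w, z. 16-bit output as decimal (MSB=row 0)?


F1 = (z OR ((v XOR w) OR (z OR v)))
F2 = (((w IMPLIES NOT z) XOR NOT z) IMPLIES ((v OR w) XOR z))
Counterexample to F1=>F2 is where F1=1 and F2=0.
Evaluate each row (bits = u,v,w,z, MSB first):
  row 0 [0000]: F1=0 F2=1 -> F1&~F2 -> 0
  row 1 [0001]: F1=1 F2=1 -> F1&~F2 -> 0
  row 2 [0010]: F1=1 F2=1 -> F1&~F2 -> 0
  row 3 [0011]: F1=1 F2=1 -> F1&~F2 -> 0
  row 4 [0100]: F1=1 F2=1 -> F1&~F2 -> 0
  row 5 [0101]: F1=1 F2=0 -> F1&~F2 -> 1
  row 6 [0110]: F1=1 F2=1 -> F1&~F2 -> 0
  row 7 [0111]: F1=1 F2=1 -> F1&~F2 -> 0
  row 8 [1000]: F1=0 F2=1 -> F1&~F2 -> 0
  row 9 [1001]: F1=1 F2=1 -> F1&~F2 -> 0
  row 10 [1010]: F1=1 F2=1 -> F1&~F2 -> 0
  row 11 [1011]: F1=1 F2=1 -> F1&~F2 -> 0
  row 12 [1100]: F1=1 F2=1 -> F1&~F2 -> 0
  row 13 [1101]: F1=1 F2=0 -> F1&~F2 -> 1
  row 14 [1110]: F1=1 F2=1 -> F1&~F2 -> 0
  row 15 [1111]: F1=1 F2=1 -> F1&~F2 -> 0
Full result column, 4 rows per line (u,v fixed per line; w,z runs 00..11 left to right):
  rows 0-3 [u,v=00]: 0000  = hex 0
  rows 4-7 [u,v=01]: 0100  = hex 4
  rows 8-11 [u,v=10]: 0000  = hex 0
  rows 12-15 [u,v=11]: 0100  = hex 4
Counterexample vector (row 0 .. row 15) = 0000010000000100
Output column grouped in 4s = 0000 0100 0000 0100 = 0x0404
Convert to decimal digit by digit (value = value*16 + digit):
  0 -> 0
  0*16 + 4 = 4
  4*16 + 0 = 64
  64*16 + 4 = 1028
Decimal = 1028

1028


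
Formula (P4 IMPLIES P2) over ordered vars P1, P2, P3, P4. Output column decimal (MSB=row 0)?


Formula: (P4 IMPLIES P2) over P1, P2, P3, P4 (16 rows)
Evaluate each row (bits = P1,P2,P3,P4, MSB first):
  row 0 [0000]: (0 IMPLIES 0) -> 1
  row 1 [0001]: (1 IMPLIES 0) -> 0
  row 2 [0010]: (0 IMPLIES 0) -> 1
  row 3 [0011]: (1 IMPLIES 0) -> 0
  row 4 [0100]: (0 IMPLIES 1) -> 1
  row 5 [0101]: (1 IMPLIES 1) -> 1
  row 6 [0110]: (0 IMPLIES 1) -> 1
  row 7 [0111]: (1 IMPLIES 1) -> 1
  row 8 [1000]: (0 IMPLIES 0) -> 1
  row 9 [1001]: (1 IMPLIES 0) -> 0
  row 10 [1010]: (0 IMPLIES 0) -> 1
  row 11 [1011]: (1 IMPLIES 0) -> 0
  row 12 [1100]: (0 IMPLIES 1) -> 1
  row 13 [1101]: (1 IMPLIES 1) -> 1
  row 14 [1110]: (0 IMPLIES 1) -> 1
  row 15 [1111]: (1 IMPLIES 1) -> 1
Full result column, 4 rows per line (P1,P2 fixed per line; P3,P4 runs 00..11 left to right):
  rows 0-3 [P1,P2=00]: 1010  = hex A
  rows 4-7 [P1,P2=01]: 1111  = hex F
  rows 8-11 [P1,P2=10]: 1010  = hex A
  rows 12-15 [P1,P2=11]: 1111  = hex F
Output column (row 0 .. row 15) = 1010111110101111
Output column grouped in 4s = 1010 1111 1010 1111 = 0xAFAF
Convert to decimal digit by digit (value = value*16 + digit):
  A -> 10
  10*16 + 15 (F) = 175
  175*16 + 10 (A) = 2810
  2810*16 + 15 (F) = 44975
Decimal = 44975

44975


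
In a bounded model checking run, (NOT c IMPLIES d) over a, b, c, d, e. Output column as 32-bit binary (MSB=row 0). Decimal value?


Formula: (NOT c IMPLIES d) over a, b, c, d, e (32 rows)
Evaluate each row (bits = a,b,c,d,e, MSB first):
  row 0 [00000]: (NOT 0 IMPLIES 0) -> 0
  row 1 [00001]: (NOT 0 IMPLIES 0) -> 0
  row 2 [00010]: (NOT 0 IMPLIES 1) -> 1
  row 3 [00011]: (NOT 0 IMPLIES 1) -> 1
  row 4 [00100]: (NOT 1 IMPLIES 0) -> 1
  row 5 [00101]: (NOT 1 IMPLIES 0) -> 1
  row 6 [00110]: (NOT 1 IMPLIES 1) -> 1
  row 7 [00111]: (NOT 1 IMPLIES 1) -> 1
  row 8 [01000]: (NOT 0 IMPLIES 0) -> 0
  row 9 [01001]: (NOT 0 IMPLIES 0) -> 0
  row 10 [01010]: (NOT 0 IMPLIES 1) -> 1
  row 11 [01011]: (NOT 0 IMPLIES 1) -> 1
  row 12 [01100]: (NOT 1 IMPLIES 0) -> 1
  row 13 [01101]: (NOT 1 IMPLIES 0) -> 1
  row 14 [01110]: (NOT 1 IMPLIES 1) -> 1
  row 15 [01111]: (NOT 1 IMPLIES 1) -> 1
  row 16 [10000]: (NOT 0 IMPLIES 0) -> 0
  row 17 [10001]: (NOT 0 IMPLIES 0) -> 0
  row 18 [10010]: (NOT 0 IMPLIES 1) -> 1
  row 19 [10011]: (NOT 0 IMPLIES 1) -> 1
  row 20 [10100]: (NOT 1 IMPLIES 0) -> 1
  row 21 [10101]: (NOT 1 IMPLIES 0) -> 1
  row 22 [10110]: (NOT 1 IMPLIES 1) -> 1
  row 23 [10111]: (NOT 1 IMPLIES 1) -> 1
  row 24 [11000]: (NOT 0 IMPLIES 0) -> 0
  row 25 [11001]: (NOT 0 IMPLIES 0) -> 0
  row 26 [11010]: (NOT 0 IMPLIES 1) -> 1
  row 27 [11011]: (NOT 0 IMPLIES 1) -> 1
  row 28 [11100]: (NOT 1 IMPLIES 0) -> 1
  row 29 [11101]: (NOT 1 IMPLIES 0) -> 1
  row 30 [11110]: (NOT 1 IMPLIES 1) -> 1
  row 31 [11111]: (NOT 1 IMPLIES 1) -> 1
Full result column, 4 rows per line (a,b,c fixed per line; d,e runs 00..11 left to right):
  rows 0-3 [a,b,c=000]: 0011  = hex 3
  rows 4-7 [a,b,c=001]: 1111  = hex F
  rows 8-11 [a,b,c=010]: 0011  = hex 3
  rows 12-15 [a,b,c=011]: 1111  = hex F
  rows 16-19 [a,b,c=100]: 0011  = hex 3
  rows 20-23 [a,b,c=101]: 1111  = hex F
  rows 24-27 [a,b,c=110]: 0011  = hex 3
  rows 28-31 [a,b,c=111]: 1111  = hex F
Output column (row 0 .. row 31) = 00111111001111110011111100111111
Output column grouped in 4s = 0011 1111 0011 1111 0011 1111 0011 1111 = 0x3F3F3F3F
Convert to decimal digit by digit (value = value*16 + digit):
  3 -> 3
  3*16 + 15 (F) = 63
  63*16 + 3 = 1011
  1011*16 + 15 (F) = 16191
  16191*16 + 3 = 259059
  259059*16 + 15 (F) = 4144959
  4144959*16 + 3 = 66319347
  66319347*16 + 15 (F) = 1061109567
Decimal = 1061109567

1061109567


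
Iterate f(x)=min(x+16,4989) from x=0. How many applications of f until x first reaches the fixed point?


Step 1: x=0, cap=4989, increment=16
Step 2: x grows by 16 each step until capped at 4989; fixed point is x=4989
Step 3: iterations = ceil(4989/16) = 312

312


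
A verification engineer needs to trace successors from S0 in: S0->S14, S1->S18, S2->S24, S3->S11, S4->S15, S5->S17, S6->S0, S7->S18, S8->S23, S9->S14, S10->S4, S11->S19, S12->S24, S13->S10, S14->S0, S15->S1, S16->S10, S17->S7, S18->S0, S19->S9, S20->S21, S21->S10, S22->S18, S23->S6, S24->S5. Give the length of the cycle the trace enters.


Trace from S0 until a state repeats:
  S0 -> S14 -> S0
S0 first seen at step 0, revisited at step 2.
Cycle length = 2 - 0 = 2

2


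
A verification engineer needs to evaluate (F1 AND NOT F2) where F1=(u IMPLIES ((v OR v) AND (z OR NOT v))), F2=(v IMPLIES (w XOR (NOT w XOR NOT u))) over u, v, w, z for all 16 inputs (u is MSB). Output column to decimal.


F1 = (u IMPLIES ((v OR v) AND (z OR NOT v)))
F2 = (v IMPLIES (w XOR (NOT w XOR NOT u)))
Counterexample to F1=>F2 is where F1=1 and F2=0.
Evaluate each row (bits = u,v,w,z, MSB first):
  row 0 [0000]: F1=1 F2=1 -> F1&~F2 -> 0
  row 1 [0001]: F1=1 F2=1 -> F1&~F2 -> 0
  row 2 [0010]: F1=1 F2=1 -> F1&~F2 -> 0
  row 3 [0011]: F1=1 F2=1 -> F1&~F2 -> 0
  row 4 [0100]: F1=1 F2=0 -> F1&~F2 -> 1
  row 5 [0101]: F1=1 F2=0 -> F1&~F2 -> 1
  row 6 [0110]: F1=1 F2=0 -> F1&~F2 -> 1
  row 7 [0111]: F1=1 F2=0 -> F1&~F2 -> 1
  row 8 [1000]: F1=0 F2=1 -> F1&~F2 -> 0
  row 9 [1001]: F1=0 F2=1 -> F1&~F2 -> 0
  row 10 [1010]: F1=0 F2=1 -> F1&~F2 -> 0
  row 11 [1011]: F1=0 F2=1 -> F1&~F2 -> 0
  row 12 [1100]: F1=0 F2=1 -> F1&~F2 -> 0
  row 13 [1101]: F1=1 F2=1 -> F1&~F2 -> 0
  row 14 [1110]: F1=0 F2=1 -> F1&~F2 -> 0
  row 15 [1111]: F1=1 F2=1 -> F1&~F2 -> 0
Full result column, 4 rows per line (u,v fixed per line; w,z runs 00..11 left to right):
  rows 0-3 [u,v=00]: 0000  = hex 0
  rows 4-7 [u,v=01]: 1111  = hex F
  rows 8-11 [u,v=10]: 0000  = hex 0
  rows 12-15 [u,v=11]: 0000  = hex 0
Counterexample vector (row 0 .. row 15) = 0000111100000000
Output column grouped in 4s = 0000 1111 0000 0000 = 0x0F00
Convert to decimal digit by digit (value = value*16 + digit):
  0 -> 0
  0*16 + 15 (F) = 15
  15*16 + 0 = 240
  240*16 + 0 = 3840
Decimal = 3840

3840


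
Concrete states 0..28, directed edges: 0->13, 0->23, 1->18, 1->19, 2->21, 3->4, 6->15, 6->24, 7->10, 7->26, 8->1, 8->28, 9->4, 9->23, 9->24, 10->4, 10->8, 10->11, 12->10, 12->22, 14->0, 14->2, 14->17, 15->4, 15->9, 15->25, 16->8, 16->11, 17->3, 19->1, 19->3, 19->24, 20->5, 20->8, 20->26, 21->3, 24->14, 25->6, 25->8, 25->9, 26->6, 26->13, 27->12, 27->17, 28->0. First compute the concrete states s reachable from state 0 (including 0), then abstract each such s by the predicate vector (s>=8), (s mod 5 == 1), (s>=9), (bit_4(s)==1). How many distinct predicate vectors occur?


BFS from 0:
Concrete reachable: {0, 13, 23}
Abstract via predicates (s>=8), (s mod 5 == 1), (s>=9), (bit_4(s)==1):
  (0,0,0,0) <- {0}
  (1,0,1,0) <- {13}
  (1,0,1,1) <- {23}
Distinct abstract states = 3

3


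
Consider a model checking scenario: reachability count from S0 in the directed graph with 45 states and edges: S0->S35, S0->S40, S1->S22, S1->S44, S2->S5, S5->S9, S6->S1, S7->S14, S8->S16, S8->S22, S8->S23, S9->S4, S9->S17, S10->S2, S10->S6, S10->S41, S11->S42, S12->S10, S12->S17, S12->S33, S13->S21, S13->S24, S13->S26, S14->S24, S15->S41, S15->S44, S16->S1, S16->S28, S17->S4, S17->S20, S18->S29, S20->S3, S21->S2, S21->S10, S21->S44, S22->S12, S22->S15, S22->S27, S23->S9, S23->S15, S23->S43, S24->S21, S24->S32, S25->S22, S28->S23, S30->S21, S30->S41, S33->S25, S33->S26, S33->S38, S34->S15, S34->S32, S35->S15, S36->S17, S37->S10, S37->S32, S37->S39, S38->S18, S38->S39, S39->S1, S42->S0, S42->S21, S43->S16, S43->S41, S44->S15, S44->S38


BFS from S0:
  layer 0: {S0}
  layer 1: {S35, S40}
  layer 2: {S15}
  layer 3: {S41, S44}
  layer 4: {S38}
  layer 5: {S18, S39}
  layer 6: {S1, S29}
  layer 7: {S22}
  layer 8: {S12, S27}
  layer 9: {S10, S17, S33}
  layer 10: {S2, S4, S6, S20, S25, S26}
  layer 11: {S3, S5}
  layer 12: {S9}
Reachable set: {S0, S1, S2, S3, S4, S5, S6, S9, S10, S12, S15, S17, S18, S20, S22, S25, S26, S27, S29, S33, S35, S38, S39, S40, S41, S44}
Count = 26

26


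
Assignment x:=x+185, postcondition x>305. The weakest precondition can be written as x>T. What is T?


Formula: wp(x:=E, P) = P[E/x] (substitute E for x in postcondition)
Step 1: Postcondition: x>305
Step 2: Substitute x+185 for x: x+185>305
Step 3: Solve for x: x > 305-185 = 120

120


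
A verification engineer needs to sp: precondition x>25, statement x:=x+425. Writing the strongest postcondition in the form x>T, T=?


Formula: sp(P, x:=E) = exists old_x. (x = E[old_x/x]) AND P[old_x/x] (old_x is the value of x before the assignment; eliminate old_x by solving x = E[old_x/x] for old_x)
Step 1: Precondition P: x>25, i.e. old_x > 25
Step 2: Assignment gives x = old_x + 425, so old_x = x - 425
Step 3: Substitute into P: x - 425 > 25
Step 4: Simplify: x > 25+425 = 450

450


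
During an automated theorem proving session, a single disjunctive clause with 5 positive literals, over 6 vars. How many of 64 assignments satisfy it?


Step 1: Total=2^6=64
Step 2: Unsat when all 5 false: 2^1=2
Step 3: Sat=64-2=62

62


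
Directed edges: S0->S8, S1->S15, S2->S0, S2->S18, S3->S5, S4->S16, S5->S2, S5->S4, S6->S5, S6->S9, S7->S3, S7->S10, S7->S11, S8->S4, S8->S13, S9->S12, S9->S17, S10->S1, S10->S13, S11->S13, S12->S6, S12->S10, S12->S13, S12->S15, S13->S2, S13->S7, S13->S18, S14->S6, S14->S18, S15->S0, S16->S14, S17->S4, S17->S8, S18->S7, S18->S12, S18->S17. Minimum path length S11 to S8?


BFS layer-by-layer from S11:
  dist 0: {S11}
  dist 1: {S13}
  dist 2: {S2, S7, S18}
  dist 3: {S0, S3, S10, S12, S17}
  dist 4: {S1, S4, S5, S6, S8, S15}
  -> S8 reached at distance 4
Shortest path length = 4

4


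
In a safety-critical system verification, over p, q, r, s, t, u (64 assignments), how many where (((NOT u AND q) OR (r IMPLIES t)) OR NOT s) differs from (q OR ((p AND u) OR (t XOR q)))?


F1 = (((NOT u AND q) OR (r IMPLIES t)) OR NOT s)
F2 = (q OR ((p AND u) OR (t XOR q)))
Evaluate both on each of 64 rows (bits = p,q,r,s,t,u):
  row 0 [000000]: F1=1 F2=0 (differ) -> 1
  row 1 [000001]: F1=1 F2=0 (differ) -> 1
  row 2 [000010]: F1=1 F2=1 -> 0
  row 3 [000011]: F1=1 F2=1 -> 0
  row 4 [000100]: F1=1 F2=0 (differ) -> 1
  (every remaining row is evaluated the same way; all 64 results are listed next)
Full result column, 8 rows per line (p,q,r fixed per line; s,t,u runs 000..111 left to right):
  rows 0-7 [p,q,r=000]: 11001100  (ones: 4)
  rows 8-15 [p,q,r=001]: 11000000  (ones: 2)
  rows 16-23 [p,q,r=010]: 00000000  (ones: 0)
  rows 24-31 [p,q,r=011]: 00000100  (ones: 1)
  rows 32-39 [p,q,r=100]: 10001000  (ones: 2)
  rows 40-47 [p,q,r=101]: 10000100  (ones: 2)
  rows 48-55 [p,q,r=110]: 00000000  (ones: 0)
  rows 56-63 [p,q,r=111]: 00000100  (ones: 1)
Disagreements = 4+2+0+1+2+2+0+1 = 12

12


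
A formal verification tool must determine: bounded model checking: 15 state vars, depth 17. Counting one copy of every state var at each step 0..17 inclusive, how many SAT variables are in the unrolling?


BMC unrolls to depth k, creating one copy of each state var for steps 0..k.
Step count = 17 + 1 = 18 (steps 0 through 17)
Vars per step = 15
Total = 15 * 18 = 270

270


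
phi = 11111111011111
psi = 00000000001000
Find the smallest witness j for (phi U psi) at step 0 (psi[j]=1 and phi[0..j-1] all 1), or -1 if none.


(phi U psi) at 0: need smallest j with psi[j]=1 and phi[i]=1 for all i in [0,j).
Scan from step 0:
  step 0: phi=1, psi=0 -> continue
  step 1: phi=1, psi=0 -> continue
  step 2: phi=1, psi=0 -> continue
  step 3: phi=1, psi=0 -> continue
  step 8: phi=0 -> phi-prefix broken from here
  step 10: psi=1 but phi already failed -> not a witness
  end of trace: no witness -> -1
Witness step = -1

-1


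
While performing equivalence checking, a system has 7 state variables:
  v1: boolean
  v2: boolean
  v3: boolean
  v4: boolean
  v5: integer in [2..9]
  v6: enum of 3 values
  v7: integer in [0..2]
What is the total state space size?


State space = product of domain sizes of all variables.
Domain sizes:
  v1 (boolean): 2
  v2 (boolean): 2
  v3 (boolean): 2
  v4 (boolean): 2
  v5 (integer in [2..9]): 8
  v6 (enum of 3 values): 3
  v7 (integer in [0..2]): 3
Product = 2 * 2 * 2 * 2 * 8 * 3 * 3 = 1152

1152


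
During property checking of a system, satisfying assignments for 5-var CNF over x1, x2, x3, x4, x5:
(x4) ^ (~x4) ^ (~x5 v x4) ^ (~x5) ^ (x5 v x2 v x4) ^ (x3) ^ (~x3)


CNF with 7 clauses over 5 vars (32 assignments).
An assignment satisfies CNF iff every clause has >=1 true literal.
Check each row (bits = x1,x2,x3,x4,x5; clause T/F shown):
  row 0 [00000]: clauses=FTTTFFT -> 0
  row 1 [00001]: clauses=FTFFTFT -> 0
  row 2 [00010]: clauses=TFTTTFT -> 0
  row 3 [00011]: clauses=TFTFTFT -> 0
  row 4 [00100]: clauses=FTTTFTF -> 0
  row 5 [00101]: clauses=FTFFTTF -> 0
  row 6 [00110]: clauses=TFTTTTF -> 0
  row 7 [00111]: clauses=TFTFTTF -> 0
  row 8 [01000]: clauses=FTTTTFT -> 0
  row 9 [01001]: clauses=FTFFTFT -> 0
  row 10 [01010]: clauses=TFTTTFT -> 0
  row 11 [01011]: clauses=TFTFTFT -> 0
  row 12 [01100]: clauses=FTTTTTF -> 0
  row 13 [01101]: clauses=FTFFTTF -> 0
  row 14 [01110]: clauses=TFTTTTF -> 0
  row 15 [01111]: clauses=TFTFTTF -> 0
  row 16 [10000]: clauses=FTTTFFT -> 0
  row 17 [10001]: clauses=FTFFTFT -> 0
  row 18 [10010]: clauses=TFTTTFT -> 0
  row 19 [10011]: clauses=TFTFTFT -> 0
  row 20 [10100]: clauses=FTTTFTF -> 0
  row 21 [10101]: clauses=FTFFTTF -> 0
  row 22 [10110]: clauses=TFTTTTF -> 0
  row 23 [10111]: clauses=TFTFTTF -> 0
  row 24 [11000]: clauses=FTTTTFT -> 0
  row 25 [11001]: clauses=FTFFTFT -> 0
  row 26 [11010]: clauses=TFTTTFT -> 0
  row 27 [11011]: clauses=TFTFTFT -> 0
  row 28 [11100]: clauses=FTTTTTF -> 0
  row 29 [11101]: clauses=FTFFTTF -> 0
  row 30 [11110]: clauses=TFTTTTF -> 0
  row 31 [11111]: clauses=TFTFTTF -> 0
Full result column, 8 rows per line (x1,x2 fixed per line; x3,x4,x5 runs 000..111 left to right):
  rows 0-7 [x1,x2=00]: 00000000  (ones: 0)
  rows 8-15 [x1,x2=01]: 00000000  (ones: 0)
  rows 16-23 [x1,x2=10]: 00000000  (ones: 0)
  rows 24-31 [x1,x2=11]: 00000000  (ones: 0)
Satisfying assignments = 0+0+0+0 = 0

0


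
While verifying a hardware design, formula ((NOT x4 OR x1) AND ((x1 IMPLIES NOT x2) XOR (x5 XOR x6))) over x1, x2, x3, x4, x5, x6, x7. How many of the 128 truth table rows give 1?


Formula: ((NOT x4 OR x1) AND ((x1 IMPLIES NOT x2) XOR (x5 XOR x6))) over 7 vars (128 rows)
Evaluate each row (x1, x2, x3, x4, x5, x6, x7 as bits, MSB first):
  row 0 [0000000]: ((NOT 0 OR 0) AND ((0 IMPLIES NOT 0) XOR (0 XOR 0))) -> 1
  row 1 [0000001]: ((NOT 0 OR 0) AND ((0 IMPLIES NOT 0) XOR (0 XOR 0))) -> 1
  row 2 [0000010]: ((NOT 0 OR 0) AND ((0 IMPLIES NOT 0) XOR (0 XOR 1))) -> 0
  row 3 [0000011]: ((NOT 0 OR 0) AND ((0 IMPLIES NOT 0) XOR (0 XOR 1))) -> 0
  row 4 [0000100]: ((NOT 0 OR 0) AND ((0 IMPLIES NOT 0) XOR (1 XOR 0))) -> 0
  (every remaining row is evaluated the same way; all 128 results are listed next)
Full result column, 8 rows per line (x1,x2,x3,x4 fixed per line; x5,x6,x7 runs 000..111 left to right):
  rows 0-7 [x1,x2,x3,x4=0000]: 11000011  (ones: 4)
  rows 8-15 [x1,x2,x3,x4=0001]: 00000000  (ones: 0)
  rows 16-23 [x1,x2,x3,x4=0010]: 11000011  (ones: 4)
  rows 24-31 [x1,x2,x3,x4=0011]: 00000000  (ones: 0)
  rows 32-39 [x1,x2,x3,x4=0100]: 11000011  (ones: 4)
  rows 40-47 [x1,x2,x3,x4=0101]: 00000000  (ones: 0)
  rows 48-55 [x1,x2,x3,x4=0110]: 11000011  (ones: 4)
  rows 56-63 [x1,x2,x3,x4=0111]: 00000000  (ones: 0)
  rows 64-71 [x1,x2,x3,x4=1000]: 11000011  (ones: 4)
  rows 72-79 [x1,x2,x3,x4=1001]: 11000011  (ones: 4)
  rows 80-87 [x1,x2,x3,x4=1010]: 11000011  (ones: 4)
  rows 88-95 [x1,x2,x3,x4=1011]: 11000011  (ones: 4)
  rows 96-103 [x1,x2,x3,x4=1100]: 00111100  (ones: 4)
  rows 104-111 [x1,x2,x3,x4=1101]: 00111100  (ones: 4)
  rows 112-119 [x1,x2,x3,x4=1110]: 00111100  (ones: 4)
  rows 120-127 [x1,x2,x3,x4=1111]: 00111100  (ones: 4)
Count of 1-rows = 4+0+4+0+4+0+4+0+4+4+4+4+4+4+4+4 = 48

48


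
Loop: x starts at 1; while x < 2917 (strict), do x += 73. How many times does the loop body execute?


Step 1: x goes from 1 toward 2917 by 73; the body runs while x<2917, so iterations = ceil((bound-start)/step)
Step 2: Distance=2916
Step 3: ceil(2916/73)=40

40


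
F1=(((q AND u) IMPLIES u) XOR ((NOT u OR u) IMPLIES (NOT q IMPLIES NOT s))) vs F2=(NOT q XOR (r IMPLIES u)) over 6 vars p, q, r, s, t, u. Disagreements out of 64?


F1 = (((q AND u) IMPLIES u) XOR ((NOT u OR u) IMPLIES (NOT q IMPLIES NOT s)))
F2 = (NOT q XOR (r IMPLIES u))
Evaluate both on each of 64 rows (bits = p,q,r,s,t,u):
  row 0 [000000]: F1=0 F2=0 -> 0
  row 1 [000001]: F1=0 F2=0 -> 0
  row 2 [000010]: F1=0 F2=0 -> 0
  row 3 [000011]: F1=0 F2=0 -> 0
  row 4 [000100]: F1=1 F2=0 (differ) -> 1
  (every remaining row is evaluated the same way; all 64 results are listed next)
Full result column, 8 rows per line (p,q,r fixed per line; s,t,u runs 000..111 left to right):
  rows 0-7 [p,q,r=000]: 00001111  (ones: 4)
  rows 8-15 [p,q,r=001]: 10100101  (ones: 4)
  rows 16-23 [p,q,r=010]: 11111111  (ones: 8)
  rows 24-31 [p,q,r=011]: 01010101  (ones: 4)
  rows 32-39 [p,q,r=100]: 00001111  (ones: 4)
  rows 40-47 [p,q,r=101]: 10100101  (ones: 4)
  rows 48-55 [p,q,r=110]: 11111111  (ones: 8)
  rows 56-63 [p,q,r=111]: 01010101  (ones: 4)
Disagreements = 4+4+8+4+4+4+8+4 = 40

40
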